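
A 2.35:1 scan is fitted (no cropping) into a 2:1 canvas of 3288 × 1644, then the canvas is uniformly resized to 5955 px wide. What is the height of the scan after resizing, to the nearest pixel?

Fitted into 3288×1644, the scan spans the width; its height is 3288 / 2.350 ≈ 1399.15 px.
Resizing to 5955 px wide multiplies everything by 1.8111: 1399.15 → 2534.04 px.

2534 px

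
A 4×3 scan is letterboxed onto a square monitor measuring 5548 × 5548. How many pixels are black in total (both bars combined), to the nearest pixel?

7695076 pixels

Since 1.333 > 1.000, the scan is width-limited.
The scan is 5548 × 3/4 ≈ 4161.0000 px tall.
Leftover height: 5548 − 4161.0000 = 1387.0000 px.
Across the 5548-px span: 1387.0000 × 5548 ≈ 7695076 px.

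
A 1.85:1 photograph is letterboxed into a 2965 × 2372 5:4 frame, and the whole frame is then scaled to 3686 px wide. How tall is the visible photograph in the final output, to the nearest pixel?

In the 2965×2372 frame the photograph fills the width: height = 2965 / 1.850 ≈ 1602.70 px.
Resizing to 3686 px wide multiplies everything by 1.2432: 1602.70 → 1992.43 px.

1992 px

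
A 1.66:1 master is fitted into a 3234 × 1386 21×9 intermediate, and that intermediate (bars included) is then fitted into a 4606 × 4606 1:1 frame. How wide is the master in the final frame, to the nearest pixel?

Inside the 3234×1386 canvas the master is height-limited at 2300.76 × 1386.00.
The 21×9 canvas is width-limited in 4606×4606, giving 4606.00 × 1974.00; scale factor 1.4242.
Applying the same ×1.4242: 2300.76 → 3276.84.

3277 px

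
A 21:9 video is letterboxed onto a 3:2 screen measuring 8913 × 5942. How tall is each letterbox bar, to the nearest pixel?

21:9 is wider than 3:2, so it spans the full width.
That makes the image 3819.86 px tall (8913 × 9/21).
Leftover height: 5942 − 3819.86 = 2122.14 px → 1061.07 each side.

1061 px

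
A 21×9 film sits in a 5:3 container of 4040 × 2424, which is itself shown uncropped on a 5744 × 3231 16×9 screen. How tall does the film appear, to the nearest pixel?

21×9 in 4040×2424: fills the width, so the film is 4040.00 × 1731.43.
The 5:3 canvas is height-limited in 5744×3231, giving 5385.00 × 3231.00; scale factor 1.3329.
Applying the same ×1.3329: 1731.43 → 2307.86.

2308 px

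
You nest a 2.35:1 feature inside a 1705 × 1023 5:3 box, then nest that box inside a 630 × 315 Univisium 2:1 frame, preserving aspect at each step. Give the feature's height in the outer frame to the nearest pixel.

223 px

Inside the 1705×1023 canvas the feature is width-limited at 1705.00 × 725.53.
Second fit — the 5:3 canvas into 630×315 spans the height: 525.00 × 315.00 (×0.3079 from 1705×1023).
Applying the same ×0.3079: 725.53 → 223.40.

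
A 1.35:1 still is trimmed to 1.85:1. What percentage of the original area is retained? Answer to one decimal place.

73.0%

1.85:1 is wider than 1.35:1, so the crop keeps the full width and trims the height.
(1.350)/(1.850) ≈ 0.730 of the area survives.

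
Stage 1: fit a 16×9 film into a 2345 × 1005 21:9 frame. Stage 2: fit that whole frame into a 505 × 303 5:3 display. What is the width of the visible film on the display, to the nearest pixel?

385 px

Inside the 2345×1005 canvas the film is height-limited at 1786.67 × 1005.00.
21:9 in 505×303: fills the width, so the intermediate becomes 505.00 × 216.43 — a scale of ×0.2154.
Applying the same ×0.2154: 1786.67 → 384.76.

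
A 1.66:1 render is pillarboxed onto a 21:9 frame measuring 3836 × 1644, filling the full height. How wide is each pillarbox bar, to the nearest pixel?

553 px

That makes the image 2729.04 px wide (1644 × 1.660).
3836 − 2729.04 = 1106.96 px of bars (553.48 each).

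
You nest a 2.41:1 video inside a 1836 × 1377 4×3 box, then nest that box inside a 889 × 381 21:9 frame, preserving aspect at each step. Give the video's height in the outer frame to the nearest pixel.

211 px

Inside the 1836×1377 canvas the video is width-limited at 1836.00 × 761.83.
Second fit — the 4×3 canvas into 889×381 spans the height: 508.00 × 381.00 (×0.2767 from 1836×1377).
So the video's height is 761.83 × 0.2767 ≈ 210.79.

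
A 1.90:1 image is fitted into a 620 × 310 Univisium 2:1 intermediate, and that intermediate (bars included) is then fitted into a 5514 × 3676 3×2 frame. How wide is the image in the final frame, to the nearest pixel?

First fit — 1.90:1 into 620×310 spans the height: 589.00 × 310.00.
The Univisium 2:1 canvas is width-limited in 5514×3676, giving 5514.00 × 2757.00; scale factor 8.8935.
The image scales with it: width 589.00 × 8.8935 ≈ 5238.30.

5238 px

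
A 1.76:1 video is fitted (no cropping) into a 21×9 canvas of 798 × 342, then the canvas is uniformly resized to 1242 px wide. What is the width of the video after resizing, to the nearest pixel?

Fitted into 798×342, the video spans the height; its width is 342 × 1.760 ≈ 601.92 px.
Resizing to 1242 px wide multiplies everything by 1.5564: 601.92 → 936.82 px.

937 px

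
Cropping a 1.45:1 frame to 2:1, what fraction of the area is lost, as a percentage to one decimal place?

Going from 1.45:1 to 2:1 means cutting height while keeping width.
Fraction kept = (1.450)/(2.000) ≈ 72.50%, so 27.50% is lost.

27.5%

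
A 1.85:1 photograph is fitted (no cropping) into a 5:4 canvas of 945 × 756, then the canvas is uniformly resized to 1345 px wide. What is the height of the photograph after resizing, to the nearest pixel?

727 px

In the 945×756 frame the photograph fills the width: height = 945 / 1.850 ≈ 510.81 px.
The frame scales by 1345/945 = 1.4233; 510.81 × 1.4233 ≈ 727.03 px.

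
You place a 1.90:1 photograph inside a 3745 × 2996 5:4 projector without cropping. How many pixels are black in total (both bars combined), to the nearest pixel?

1.90:1 is wider than 5:4, so it spans the full width.
That makes the image 1971.0526 px tall (3745 / 1.900).
Leftover height: 2996 − 1971.0526 = 1024.9474 px.
Across the 3745-px span: 1024.9474 × 3745 ≈ 3838428 px.

3838428 pixels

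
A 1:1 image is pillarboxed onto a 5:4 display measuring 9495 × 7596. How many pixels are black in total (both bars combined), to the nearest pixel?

1:1 (1.000) < 5:4 (1.250), so the image fills the height.
That makes the image 7596.0000 px wide (7596 × 1/1).
Black = 9495 − 7596.0000 = 1899.0000 px.
Across the 7596-px span: 1899.0000 × 7596 ≈ 14424804 px.

14424804 pixels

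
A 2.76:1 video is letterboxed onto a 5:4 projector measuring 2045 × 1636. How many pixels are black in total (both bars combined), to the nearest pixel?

1830394 pixels

2.76:1 is wider than 5:4, so it spans the full width.
The video is 2045 / 2.760 ≈ 740.9420 px tall.
1636 − 740.9420 = 895.0580 px of bars.
Across the 2045-px span: 895.0580 × 2045 ≈ 1830394 px.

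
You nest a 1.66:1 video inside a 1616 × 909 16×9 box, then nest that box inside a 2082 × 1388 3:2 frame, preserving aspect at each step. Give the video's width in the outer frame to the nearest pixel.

Inside the 1616×909 canvas the video is height-limited at 1508.94 × 909.00.
Second fit — the 16×9 canvas into 2082×1388 spans the width: 2082.00 × 1171.12 (×1.2884 from 1616×909).
Applying the same ×1.2884: 1508.94 → 1944.07.

1944 px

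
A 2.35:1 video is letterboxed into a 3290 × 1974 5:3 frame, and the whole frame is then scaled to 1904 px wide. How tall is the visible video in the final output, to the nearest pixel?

Fitted into 3290×1974, the video spans the width; its height is 3290 / 2.350 ≈ 1400.00 px.
The frame scales by 1904/3290 = 0.5787; 1400.00 × 0.5787 ≈ 810.21 px.

810 px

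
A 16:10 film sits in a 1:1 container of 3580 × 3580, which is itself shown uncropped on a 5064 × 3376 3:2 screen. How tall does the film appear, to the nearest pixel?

2110 px

16:10 in 3580×3580: fills the width, so the film is 3580.00 × 2237.50.
Second fit — the 1:1 canvas into 5064×3376 spans the height: 3376.00 × 3376.00 (×0.9430 from 3580×3580).
The film scales with it: height 2237.50 × 0.9430 ≈ 2110.00.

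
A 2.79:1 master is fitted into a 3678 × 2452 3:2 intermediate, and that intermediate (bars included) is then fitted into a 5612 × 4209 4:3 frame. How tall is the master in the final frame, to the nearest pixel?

Inside the 3678×2452 canvas the master is width-limited at 3678.00 × 1318.28.
3:2 in 5612×4209: fills the width, so the intermediate becomes 5612.00 × 3741.33 — a scale of ×1.5258.
So the master's height is 1318.28 × 1.5258 ≈ 2011.47.

2011 px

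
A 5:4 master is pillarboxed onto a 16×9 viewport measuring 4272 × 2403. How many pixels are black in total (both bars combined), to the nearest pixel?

5:4 is narrower than 16×9, so it spans the full height.
The master is 2403 × 5/4 ≈ 3003.7500 px wide.
Black = 4272 − 3003.7500 = 1268.2500 px.
Across the 2403-px span: 1268.2500 × 2403 ≈ 3047605 px.

3047605 pixels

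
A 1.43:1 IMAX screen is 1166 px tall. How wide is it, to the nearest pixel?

At 1.43:1 IMAX, 1166 × 1.430 ≈ 1667.38.

1667 px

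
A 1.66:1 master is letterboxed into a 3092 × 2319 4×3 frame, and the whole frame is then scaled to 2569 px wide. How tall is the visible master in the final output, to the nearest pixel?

At 3092×2319 the master is width-limited, so height = 3092 / 1.660 ≈ 1862.65 px.
The frame scales by 2569/3092 = 0.8309; 1862.65 × 0.8309 ≈ 1547.59 px.

1548 px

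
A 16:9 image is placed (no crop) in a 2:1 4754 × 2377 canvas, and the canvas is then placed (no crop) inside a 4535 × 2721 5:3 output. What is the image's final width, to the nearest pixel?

First fit — 16:9 into 4754×2377 spans the height: 4225.78 × 2377.00.
Second fit — the 2:1 canvas into 4535×2721 spans the width: 4535.00 × 2267.50 (×0.9539 from 4754×2377).
Applying the same ×0.9539: 4225.78 → 4031.11.

4031 px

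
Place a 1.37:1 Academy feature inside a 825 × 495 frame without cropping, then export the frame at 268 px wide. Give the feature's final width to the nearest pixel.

220 px

In the 825×495 frame the feature fills the height: width = 495 × 1.370 ≈ 678.15 px.
The frame scales by 268/825 = 0.3248; 678.15 × 0.3248 ≈ 220.30 px.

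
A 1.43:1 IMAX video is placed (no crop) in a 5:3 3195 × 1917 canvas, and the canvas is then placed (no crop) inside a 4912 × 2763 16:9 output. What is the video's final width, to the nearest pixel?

1.43:1 IMAX in 3195×1917: fills the height, so the video is 2741.31 × 1917.00.
5:3 in 4912×2763: fills the height, so the intermediate becomes 4605.00 × 2763.00 — a scale of ×1.4413.
The video scales with it: width 2741.31 × 1.4413 ≈ 3951.09.

3951 px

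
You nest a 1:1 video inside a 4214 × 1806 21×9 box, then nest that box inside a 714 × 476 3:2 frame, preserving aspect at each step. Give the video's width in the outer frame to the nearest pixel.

306 px

Inside the 4214×1806 canvas the video is height-limited at 1806.00 × 1806.00.
Second fit — the 21×9 canvas into 714×476 spans the width: 714.00 × 306.00 (×0.1694 from 4214×1806).
The video scales with it: width 1806.00 × 0.1694 ≈ 306.00.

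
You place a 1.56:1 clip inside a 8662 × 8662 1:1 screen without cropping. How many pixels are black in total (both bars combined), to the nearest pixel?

1.56:1 is wider than 1:1, so it spans the full width.
The clip is 8662 / 1.560 ≈ 5552.5641 px tall.
Black = 8662 − 5552.5641 = 3109.4359 px.
That's 3109.4359 × 8662 ≈ 26933934 black pixels.

26933934 pixels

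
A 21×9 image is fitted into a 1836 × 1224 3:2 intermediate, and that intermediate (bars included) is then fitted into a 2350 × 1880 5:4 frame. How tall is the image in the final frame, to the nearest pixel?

Inside the 1836×1224 canvas the image is width-limited at 1836.00 × 786.86.
Second fit — the 3:2 canvas into 2350×1880 spans the width: 2350.00 × 1566.67 (×1.2800 from 1836×1224).
So the image's height is 786.86 × 1.2800 ≈ 1007.14.

1007 px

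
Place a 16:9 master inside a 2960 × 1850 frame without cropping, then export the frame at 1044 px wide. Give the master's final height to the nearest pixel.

In the 2960×1850 frame the master fills the width: height = 2960 × 9/16 ≈ 1665.00 px.
Scaling 2960 → 1044 is ×0.3527, so the height becomes 1665.00 × 0.3527 ≈ 587.25 px.

587 px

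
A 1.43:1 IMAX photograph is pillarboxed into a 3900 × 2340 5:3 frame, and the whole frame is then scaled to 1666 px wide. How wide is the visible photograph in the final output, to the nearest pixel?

1429 px

Fitted into 3900×2340, the photograph spans the height; its width is 2340 × 1.430 ≈ 3346.20 px.
Resizing to 1666 px wide multiplies everything by 0.4272: 3346.20 → 1429.43 px.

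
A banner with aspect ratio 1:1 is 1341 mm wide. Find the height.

1341 mm

At 1:1, 1341·1/1 ≈ 1341.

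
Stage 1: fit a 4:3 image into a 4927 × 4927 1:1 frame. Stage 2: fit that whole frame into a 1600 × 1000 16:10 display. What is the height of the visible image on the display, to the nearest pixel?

750 px

4:3 in 4927×4927: fills the width, so the image is 4927.00 × 3695.25.
1:1 in 1600×1000: fills the height, so the intermediate becomes 1000.00 × 1000.00 — a scale of ×0.2030.
Applying the same ×0.2030: 3695.25 → 750.00.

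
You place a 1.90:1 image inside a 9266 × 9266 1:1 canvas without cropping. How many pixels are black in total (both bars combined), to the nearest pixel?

40669937 pixels

Since 1.900 > 1.000, the image is width-limited.
Content height = 9266 / 1.900 ≈ 4876.8421 px.
9266 − 4876.8421 = 4389.1579 px of bars.
That's 4389.1579 × 9266 ≈ 40669937 black pixels.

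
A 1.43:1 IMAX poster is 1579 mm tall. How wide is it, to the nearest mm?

2258 mm

1579 × 1.430 = 2257.97.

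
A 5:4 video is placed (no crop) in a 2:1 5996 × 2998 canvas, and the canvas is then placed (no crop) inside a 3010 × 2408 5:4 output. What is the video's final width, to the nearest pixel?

Inside the 5996×2998 canvas the video is height-limited at 3747.50 × 2998.00.
Second fit — the 2:1 canvas into 3010×2408 spans the width: 3010.00 × 1505.00 (×0.5020 from 5996×2998).
Applying the same ×0.5020: 3747.50 → 1881.25.

1881 px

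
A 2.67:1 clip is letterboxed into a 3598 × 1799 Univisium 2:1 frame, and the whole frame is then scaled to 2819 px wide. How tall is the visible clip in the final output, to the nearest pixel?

1056 px

Fitted into 3598×1799, the clip spans the width; its height is 3598 / 2.670 ≈ 1347.57 px.
Resizing to 2819 px wide multiplies everything by 0.7835: 1347.57 → 1055.81 px.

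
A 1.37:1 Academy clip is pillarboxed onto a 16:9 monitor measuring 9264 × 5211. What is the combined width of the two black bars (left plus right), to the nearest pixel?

1.37:1 Academy (1.370) < 16:9 (1.778), so the clip fills the height.
That makes the image 7139.07 px wide (5211 × 1.370).
Black = 9264 − 7139.07 = 2124.93 px.

2125 px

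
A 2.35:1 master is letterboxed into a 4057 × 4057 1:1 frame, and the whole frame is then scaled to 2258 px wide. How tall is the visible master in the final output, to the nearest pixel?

In the 4057×4057 frame the master fills the width: height = 4057 / 2.350 ≈ 1726.38 px.
Scaling 4057 → 2258 is ×0.5566, so the height becomes 1726.38 × 0.5566 ≈ 960.85 px.

961 px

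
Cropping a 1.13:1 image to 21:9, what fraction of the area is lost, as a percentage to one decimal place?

Going from 1.13:1 to 21:9 means cutting height while keeping width.
Fraction kept = (1.130)/(2.333) ≈ 48.43%, so 51.57% is lost.

51.6%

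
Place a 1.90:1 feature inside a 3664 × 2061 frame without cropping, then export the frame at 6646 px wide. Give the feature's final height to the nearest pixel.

Fitted into 3664×2061, the feature spans the width; its height is 3664 / 1.900 ≈ 1928.42 px.
Resizing to 6646 px wide multiplies everything by 1.8139: 1928.42 → 3497.89 px.

3498 px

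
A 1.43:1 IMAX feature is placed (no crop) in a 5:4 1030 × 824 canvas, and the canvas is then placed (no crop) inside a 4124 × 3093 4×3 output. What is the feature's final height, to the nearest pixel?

Inside the 1030×824 canvas the feature is width-limited at 1030.00 × 720.28.
Second fit — the 5:4 canvas into 4124×3093 spans the height: 3866.25 × 3093.00 (×3.7536 from 1030×824).
So the feature's height is 720.28 × 3.7536 ≈ 2703.67.

2704 px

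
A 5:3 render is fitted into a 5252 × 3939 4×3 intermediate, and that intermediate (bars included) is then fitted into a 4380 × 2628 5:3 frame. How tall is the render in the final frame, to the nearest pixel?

First fit — 5:3 into 5252×3939 spans the width: 5252.00 × 3151.20.
4×3 in 4380×2628: fills the height, so the intermediate becomes 3504.00 × 2628.00 — a scale of ×0.6672.
The render scales with it: height 3151.20 × 0.6672 ≈ 2102.40.

2102 px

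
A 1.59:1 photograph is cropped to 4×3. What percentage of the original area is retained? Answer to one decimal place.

Going from 1.59:1 to 4×3 means cutting width while keeping height.
Area ratio = (1.333)/(1.590) = 83.86% retained.

83.9%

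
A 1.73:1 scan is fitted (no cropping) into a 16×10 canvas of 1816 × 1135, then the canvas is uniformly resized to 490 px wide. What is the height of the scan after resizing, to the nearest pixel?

In the 1816×1135 frame the scan fills the width: height = 1816 / 1.730 ≈ 1049.71 px.
The frame scales by 490/1816 = 0.2698; 1049.71 × 0.2698 ≈ 283.24 px.

283 px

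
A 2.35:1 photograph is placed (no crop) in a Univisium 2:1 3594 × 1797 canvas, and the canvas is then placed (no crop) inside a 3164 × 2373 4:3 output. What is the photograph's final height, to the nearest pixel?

Inside the 3594×1797 canvas the photograph is width-limited at 3594.00 × 1529.36.
The Univisium 2:1 canvas is width-limited in 3164×2373, giving 3164.00 × 1582.00; scale factor 0.8804.
So the photograph's height is 1529.36 × 0.8804 ≈ 1346.38.

1346 px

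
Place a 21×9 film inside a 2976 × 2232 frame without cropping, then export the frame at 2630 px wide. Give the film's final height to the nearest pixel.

At 2976×2232 the film is width-limited, so height = 2976 × 9/21 ≈ 1275.43 px.
Scaling 2976 → 2630 is ×0.8837, so the height becomes 1275.43 × 0.8837 ≈ 1127.14 px.

1127 px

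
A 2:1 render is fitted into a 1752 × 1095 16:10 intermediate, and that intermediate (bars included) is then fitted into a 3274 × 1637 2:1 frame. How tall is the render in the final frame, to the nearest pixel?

1310 px

First fit — 2:1 into 1752×1095 spans the width: 1752.00 × 876.00.
Second fit — the 16:10 canvas into 3274×1637 spans the height: 2619.20 × 1637.00 (×1.4950 from 1752×1095).
So the render's height is 876.00 × 1.4950 ≈ 1309.60.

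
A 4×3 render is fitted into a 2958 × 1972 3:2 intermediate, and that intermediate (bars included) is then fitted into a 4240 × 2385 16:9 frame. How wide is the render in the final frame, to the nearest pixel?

3180 px

Inside the 2958×1972 canvas the render is height-limited at 2629.33 × 1972.00.
The 3:2 canvas is height-limited in 4240×2385, giving 3577.50 × 2385.00; scale factor 1.2094.
So the render's width is 2629.33 × 1.2094 ≈ 3180.00.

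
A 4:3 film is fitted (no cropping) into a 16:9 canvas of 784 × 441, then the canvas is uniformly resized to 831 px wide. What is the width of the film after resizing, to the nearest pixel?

In the 784×441 frame the film fills the height: width = 441 × 4/3 ≈ 588.00 px.
Resizing to 831 px wide multiplies everything by 1.0599: 588.00 → 623.25 px.

623 px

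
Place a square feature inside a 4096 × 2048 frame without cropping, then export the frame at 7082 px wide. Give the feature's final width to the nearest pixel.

3541 px

At 4096×2048 the feature is height-limited, so width = 2048 × 1/1 ≈ 2048.00 px.
The frame scales by 7082/4096 = 1.7290; 2048.00 × 1.7290 ≈ 3541.00 px.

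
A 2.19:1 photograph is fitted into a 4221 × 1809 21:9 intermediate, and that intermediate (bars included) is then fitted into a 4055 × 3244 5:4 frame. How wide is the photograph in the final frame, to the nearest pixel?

First fit — 2.19:1 into 4221×1809 spans the height: 3961.71 × 1809.00.
21:9 in 4055×3244: fills the width, so the intermediate becomes 4055.00 × 1737.86 — a scale of ×0.9607.
Applying the same ×0.9607: 3961.71 → 3805.91.

3806 px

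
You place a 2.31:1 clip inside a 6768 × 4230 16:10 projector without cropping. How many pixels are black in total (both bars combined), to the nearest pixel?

2.31:1 (2.310) > 16:10 (1.600), so the clip fills the width.
Content height = 6768 / 2.310 ≈ 2929.8701 px.
Leftover height: 4230 − 2929.8701 = 1300.1299 px.
Across the 6768-px span: 1300.1299 × 6768 ≈ 8799279 px.

8799279 pixels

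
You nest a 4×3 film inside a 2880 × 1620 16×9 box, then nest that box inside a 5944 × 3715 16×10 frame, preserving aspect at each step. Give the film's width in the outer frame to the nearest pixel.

Inside the 2880×1620 canvas the film is height-limited at 2160.00 × 1620.00.
Second fit — the 16×9 canvas into 5944×3715 spans the width: 5944.00 × 3343.50 (×2.0639 from 2880×1620).
Applying the same ×2.0639: 2160.00 → 4458.00.

4458 px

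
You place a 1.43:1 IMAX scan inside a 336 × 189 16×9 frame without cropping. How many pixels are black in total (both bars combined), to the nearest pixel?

Since 1.430 < 1.778, the scan is height-limited.
That makes the image 270.2700 px wide (189 × 1.430).
Leftover width: 336 − 270.2700 = 65.7300 px.
Across the 189-px span: 65.7300 × 189 ≈ 12423 px.

12423 pixels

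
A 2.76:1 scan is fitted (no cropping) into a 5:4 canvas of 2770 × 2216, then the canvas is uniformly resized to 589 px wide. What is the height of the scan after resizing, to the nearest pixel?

213 px

Fitted into 2770×2216, the scan spans the width; its height is 2770 / 2.760 ≈ 1003.62 px.
The frame scales by 589/2770 = 0.2126; 1003.62 × 0.2126 ≈ 213.41 px.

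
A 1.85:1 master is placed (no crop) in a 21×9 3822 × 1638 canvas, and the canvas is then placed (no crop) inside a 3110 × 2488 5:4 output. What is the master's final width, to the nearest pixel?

2466 px

Inside the 3822×1638 canvas the master is height-limited at 3030.30 × 1638.00.
Second fit — the 21×9 canvas into 3110×2488 spans the width: 3110.00 × 1332.86 (×0.8137 from 3822×1638).
The master scales with it: width 3030.30 × 0.8137 ≈ 2465.79.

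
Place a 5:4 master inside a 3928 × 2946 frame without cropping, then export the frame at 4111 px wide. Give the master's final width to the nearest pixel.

3854 px

Fitted into 3928×2946, the master spans the height; its width is 2946 × 5/4 ≈ 3682.50 px.
Resizing to 4111 px wide multiplies everything by 1.0466: 3682.50 → 3854.06 px.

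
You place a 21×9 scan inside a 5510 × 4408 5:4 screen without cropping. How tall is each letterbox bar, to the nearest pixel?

Since 2.333 > 1.250, the scan is width-limited.
The scan is 5510 × 9/21 ≈ 2361.43 px tall.
Leftover height: 4408 − 2361.43 = 2046.57 px → 1023.29 each side.

1023 px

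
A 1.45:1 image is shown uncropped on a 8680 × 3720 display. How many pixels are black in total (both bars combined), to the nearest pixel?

12223920 pixels

Since 1.450 < 2.333, the image is height-limited.
That makes the image 5394.0000 px wide (3720 × 1.450).
8680 − 5394.0000 = 3286.0000 px of bars.
Across the 3720-px span: 3286.0000 × 3720 ≈ 12223920 px.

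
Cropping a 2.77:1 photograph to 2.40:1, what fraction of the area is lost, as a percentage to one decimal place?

The height stays; only width is cut (since 2.40:1 is narrower than 2.77:1).
Fraction kept = (2.400)/(2.770) ≈ 86.64%, so 13.36% is lost.

13.4%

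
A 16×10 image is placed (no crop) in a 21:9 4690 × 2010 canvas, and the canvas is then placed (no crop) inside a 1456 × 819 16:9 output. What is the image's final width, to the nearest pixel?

998 px

Inside the 4690×2010 canvas the image is height-limited at 3216.00 × 2010.00.
Second fit — the 21:9 canvas into 1456×819 spans the width: 1456.00 × 624.00 (×0.3104 from 4690×2010).
Applying the same ×0.3104: 3216.00 → 998.40.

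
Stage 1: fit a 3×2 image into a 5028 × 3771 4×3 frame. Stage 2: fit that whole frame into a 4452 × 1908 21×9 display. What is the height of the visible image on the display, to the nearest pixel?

1696 px

First fit — 3×2 into 5028×3771 spans the width: 5028.00 × 3352.00.
Second fit — the 4×3 canvas into 4452×1908 spans the height: 2544.00 × 1908.00 (×0.5060 from 5028×3771).
So the image's height is 3352.00 × 0.5060 ≈ 1696.00.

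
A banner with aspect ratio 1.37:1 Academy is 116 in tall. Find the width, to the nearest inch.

Width = 116 × 1.370 = 158.92.

159 in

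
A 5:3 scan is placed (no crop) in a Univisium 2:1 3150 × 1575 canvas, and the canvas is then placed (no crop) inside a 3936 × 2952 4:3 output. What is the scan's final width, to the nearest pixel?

3280 px

5:3 in 3150×1575: fills the height, so the scan is 2625.00 × 1575.00.
Univisium 2:1 in 3936×2952: fills the width, so the intermediate becomes 3936.00 × 1968.00 — a scale of ×1.2495.
The scan scales with it: width 2625.00 × 1.2495 ≈ 3280.00.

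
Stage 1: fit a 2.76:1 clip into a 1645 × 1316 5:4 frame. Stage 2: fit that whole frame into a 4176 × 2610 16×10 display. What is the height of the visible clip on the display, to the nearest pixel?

Inside the 1645×1316 canvas the clip is width-limited at 1645.00 × 596.01.
Second fit — the 5:4 canvas into 4176×2610 spans the height: 3262.50 × 2610.00 (×1.9833 from 1645×1316).
The clip scales with it: height 596.01 × 1.9833 ≈ 1182.07.

1182 px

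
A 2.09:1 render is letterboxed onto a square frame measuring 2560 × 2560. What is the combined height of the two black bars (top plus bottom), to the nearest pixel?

1335 px

2.09:1 (2.090) > square (1.000), so the render fills the width.
Content height = 2560 / 2.090 ≈ 1224.88 px.
Black = 2560 − 1224.88 = 1335.12 px.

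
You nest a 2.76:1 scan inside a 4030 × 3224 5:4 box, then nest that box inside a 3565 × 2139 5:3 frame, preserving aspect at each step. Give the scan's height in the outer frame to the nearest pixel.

Inside the 4030×3224 canvas the scan is width-limited at 4030.00 × 1460.14.
The 5:4 canvas is height-limited in 3565×2139, giving 2673.75 × 2139.00; scale factor 0.6635.
The scan scales with it: height 1460.14 × 0.6635 ≈ 968.75.

969 px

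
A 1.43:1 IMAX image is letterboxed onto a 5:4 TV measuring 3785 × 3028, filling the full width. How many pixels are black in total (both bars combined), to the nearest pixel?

1442641 pixels

Content height = 3785 / 1.430 ≈ 2646.8531 px.
Leftover height: 3028 − 2646.8531 = 381.1469 px.
Across the 3785-px span: 381.1469 × 3785 ≈ 1442641 px.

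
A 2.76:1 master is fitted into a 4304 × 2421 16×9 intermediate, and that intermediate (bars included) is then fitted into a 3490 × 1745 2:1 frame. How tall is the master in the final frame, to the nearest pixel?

1124 px

Inside the 4304×2421 canvas the master is width-limited at 4304.00 × 1559.42.
16×9 in 3490×1745: fills the height, so the intermediate becomes 3102.22 × 1745.00 — a scale of ×0.7208.
So the master's height is 1559.42 × 0.7208 ≈ 1123.99.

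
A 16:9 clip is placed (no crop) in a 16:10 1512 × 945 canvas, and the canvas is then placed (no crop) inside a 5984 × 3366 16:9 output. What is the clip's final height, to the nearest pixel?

3029 px

Inside the 1512×945 canvas the clip is width-limited at 1512.00 × 850.50.
Second fit — the 16:10 canvas into 5984×3366 spans the height: 5385.60 × 3366.00 (×3.5619 from 1512×945).
So the clip's height is 850.50 × 3.5619 ≈ 3029.40.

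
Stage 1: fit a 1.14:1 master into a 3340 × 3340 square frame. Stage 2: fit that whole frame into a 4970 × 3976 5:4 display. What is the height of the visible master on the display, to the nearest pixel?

3488 px

First fit — 1.14:1 into 3340×3340 spans the width: 3340.00 × 2929.82.
Second fit — the square canvas into 4970×3976 spans the height: 3976.00 × 3976.00 (×1.1904 from 3340×3340).
So the master's height is 2929.82 × 1.1904 ≈ 3487.72.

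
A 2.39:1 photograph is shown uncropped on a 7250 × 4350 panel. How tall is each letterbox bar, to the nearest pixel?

658 px

2.39:1 (2.390) > 5:3 (1.667), so the photograph fills the width.
The photograph is 7250 / 2.390 ≈ 3033.47 px tall.
Leftover height: 4350 − 3033.47 = 1316.53 px → 658.26 each side.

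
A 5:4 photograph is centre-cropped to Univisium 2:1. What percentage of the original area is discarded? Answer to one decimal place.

37.5%

Univisium 2:1 is wider than 5:4, so the crop keeps the full width and trims the height.
Fraction kept = (1.250)/(2.000) ≈ 62.50%, so 37.50% is lost.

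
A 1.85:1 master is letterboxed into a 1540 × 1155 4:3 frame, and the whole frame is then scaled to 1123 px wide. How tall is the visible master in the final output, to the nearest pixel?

In the 1540×1155 frame the master fills the width: height = 1540 / 1.850 ≈ 832.43 px.
Resizing to 1123 px wide multiplies everything by 0.7292: 832.43 → 607.03 px.

607 px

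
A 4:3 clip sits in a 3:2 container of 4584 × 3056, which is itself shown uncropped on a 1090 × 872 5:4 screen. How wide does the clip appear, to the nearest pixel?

Inside the 4584×3056 canvas the clip is height-limited at 4074.67 × 3056.00.
The 3:2 canvas is width-limited in 1090×872, giving 1090.00 × 726.67; scale factor 0.2378.
The clip scales with it: width 4074.67 × 0.2378 ≈ 968.89.

969 px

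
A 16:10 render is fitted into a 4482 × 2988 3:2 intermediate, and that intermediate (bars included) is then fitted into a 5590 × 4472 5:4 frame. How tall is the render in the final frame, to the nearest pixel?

16:10 in 4482×2988: fills the width, so the render is 4482.00 × 2801.25.
Second fit — the 3:2 canvas into 5590×4472 spans the width: 5590.00 × 3726.67 (×1.2472 from 4482×2988).
Applying the same ×1.2472: 2801.25 → 3493.75.

3494 px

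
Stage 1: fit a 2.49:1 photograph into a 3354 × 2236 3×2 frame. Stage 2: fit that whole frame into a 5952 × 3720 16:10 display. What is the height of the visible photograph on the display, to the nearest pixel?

2241 px

Inside the 3354×2236 canvas the photograph is width-limited at 3354.00 × 1346.99.
The 3×2 canvas is height-limited in 5952×3720, giving 5580.00 × 3720.00; scale factor 1.6637.
Applying the same ×1.6637: 1346.99 → 2240.96.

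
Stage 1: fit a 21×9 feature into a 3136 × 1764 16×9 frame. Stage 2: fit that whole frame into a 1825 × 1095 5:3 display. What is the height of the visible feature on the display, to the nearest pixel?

782 px

First fit — 21×9 into 3136×1764 spans the width: 3136.00 × 1344.00.
The 16×9 canvas is width-limited in 1825×1095, giving 1825.00 × 1026.56; scale factor 0.5820.
So the feature's height is 1344.00 × 0.5820 ≈ 782.14.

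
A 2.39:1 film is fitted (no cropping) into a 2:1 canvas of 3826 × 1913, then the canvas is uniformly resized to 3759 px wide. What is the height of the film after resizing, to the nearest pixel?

At 3826×1913 the film is width-limited, so height = 3826 / 2.390 ≈ 1600.84 px.
Resizing to 3759 px wide multiplies everything by 0.9825: 1600.84 → 1572.80 px.

1573 px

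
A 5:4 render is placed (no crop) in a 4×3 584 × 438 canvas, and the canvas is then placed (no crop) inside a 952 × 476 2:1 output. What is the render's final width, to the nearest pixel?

595 px

First fit — 5:4 into 584×438 spans the height: 547.50 × 438.00.
4×3 in 952×476: fills the height, so the intermediate becomes 634.67 × 476.00 — a scale of ×1.0868.
Applying the same ×1.0868: 547.50 → 595.00.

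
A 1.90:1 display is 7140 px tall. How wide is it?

At 1.90:1, 7140 × 1.900 ≈ 13566.

13566 px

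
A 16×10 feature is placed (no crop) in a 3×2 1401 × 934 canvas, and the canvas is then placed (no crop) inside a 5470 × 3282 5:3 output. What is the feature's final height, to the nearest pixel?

3077 px

First fit — 16×10 into 1401×934 spans the width: 1401.00 × 875.62.
3×2 in 5470×3282: fills the height, so the intermediate becomes 4923.00 × 3282.00 — a scale of ×3.5139.
Applying the same ×3.5139: 875.62 → 3076.88.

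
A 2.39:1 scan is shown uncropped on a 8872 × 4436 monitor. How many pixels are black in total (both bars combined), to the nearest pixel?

2.39:1 is wider than Univisium 2:1, so it spans the full width.
Content height = 8872 / 2.390 ≈ 3712.1339 px.
Leftover height: 4436 − 3712.1339 = 723.8661 px.
That's 723.8661 × 8872 ≈ 6422140 black pixels.

6422140 pixels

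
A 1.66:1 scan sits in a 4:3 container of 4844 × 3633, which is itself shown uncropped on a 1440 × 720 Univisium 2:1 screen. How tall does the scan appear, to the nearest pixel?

578 px

1.66:1 in 4844×3633: fills the width, so the scan is 4844.00 × 2918.07.
4:3 in 1440×720: fills the height, so the intermediate becomes 960.00 × 720.00 — a scale of ×0.1982.
The scan scales with it: height 2918.07 × 0.1982 ≈ 578.31.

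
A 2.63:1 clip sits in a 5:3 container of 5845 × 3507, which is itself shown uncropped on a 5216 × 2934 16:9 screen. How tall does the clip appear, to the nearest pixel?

First fit — 2.63:1 into 5845×3507 spans the width: 5845.00 × 2222.43.
The 5:3 canvas is height-limited in 5216×2934, giving 4890.00 × 2934.00; scale factor 0.8366.
So the clip's height is 2222.43 × 0.8366 ≈ 1859.32.

1859 px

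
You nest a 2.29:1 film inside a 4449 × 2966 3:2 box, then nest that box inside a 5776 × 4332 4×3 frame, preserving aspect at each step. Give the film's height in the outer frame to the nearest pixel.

2522 px

Inside the 4449×2966 canvas the film is width-limited at 4449.00 × 1942.79.
Second fit — the 3:2 canvas into 5776×4332 spans the width: 5776.00 × 3850.67 (×1.2983 from 4449×2966).
The film scales with it: height 1942.79 × 1.2983 ≈ 2522.27.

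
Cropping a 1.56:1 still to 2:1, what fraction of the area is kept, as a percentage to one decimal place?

78.0%

Going from 1.56:1 to 2:1 means cutting height while keeping width.
(1.560)/(2.000) ≈ 0.780 of the area survives.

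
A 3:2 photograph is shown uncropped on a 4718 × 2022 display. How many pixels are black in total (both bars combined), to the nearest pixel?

3407070 pixels

3:2 (1.500) < 21×9 (2.333), so the photograph fills the height.
Content width = 2022 × 3/2 ≈ 3033.0000 px.
Leftover width: 4718 − 3033.0000 = 1685.0000 px.
That's 1685.0000 × 2022 ≈ 3407070 black pixels.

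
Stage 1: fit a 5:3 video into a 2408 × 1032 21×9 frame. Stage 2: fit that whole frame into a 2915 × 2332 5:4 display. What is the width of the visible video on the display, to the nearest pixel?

5:3 in 2408×1032: fills the height, so the video is 1720.00 × 1032.00.
21×9 in 2915×2332: fills the width, so the intermediate becomes 2915.00 × 1249.29 — a scale of ×1.2105.
Applying the same ×1.2105: 1720.00 → 2082.14.

2082 px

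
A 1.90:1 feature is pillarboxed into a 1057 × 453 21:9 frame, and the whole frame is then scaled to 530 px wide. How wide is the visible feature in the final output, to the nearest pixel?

432 px

In the 1057×453 frame the feature fills the height: width = 453 × 1.900 ≈ 860.70 px.
Resizing to 530 px wide multiplies everything by 0.5014: 860.70 → 431.57 px.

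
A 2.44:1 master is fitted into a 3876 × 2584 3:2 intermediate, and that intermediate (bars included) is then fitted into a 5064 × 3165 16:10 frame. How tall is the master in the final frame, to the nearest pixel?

1946 px

Inside the 3876×2584 canvas the master is width-limited at 3876.00 × 1588.52.
3:2 in 5064×3165: fills the height, so the intermediate becomes 4747.50 × 3165.00 — a scale of ×1.2248.
So the master's height is 1588.52 × 1.2248 ≈ 1945.70.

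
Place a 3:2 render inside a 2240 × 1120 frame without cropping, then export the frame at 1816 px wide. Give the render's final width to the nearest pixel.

Fitted into 2240×1120, the render spans the height; its width is 1120 × 3/2 ≈ 1680.00 px.
Resizing to 1816 px wide multiplies everything by 0.8107: 1680.00 → 1362.00 px.

1362 px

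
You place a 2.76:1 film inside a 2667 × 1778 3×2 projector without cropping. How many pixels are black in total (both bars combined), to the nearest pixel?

2164792 pixels

Since 2.760 > 1.500, the film is width-limited.
Content height = 2667 / 2.760 ≈ 966.3043 px.
Leftover height: 1778 − 966.3043 = 811.6957 px.
Bar area = 811.6957 × 2667 ≈ 2164792 px.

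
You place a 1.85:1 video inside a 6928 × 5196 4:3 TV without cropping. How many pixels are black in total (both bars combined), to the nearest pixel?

10053464 pixels

1.85:1 (1.850) > 4:3 (1.333), so the video fills the width.
Content height = 6928 / 1.850 ≈ 3744.8649 px.
5196 − 3744.8649 = 1451.1351 px of bars.
Bar area = 1451.1351 × 6928 ≈ 10053464 px.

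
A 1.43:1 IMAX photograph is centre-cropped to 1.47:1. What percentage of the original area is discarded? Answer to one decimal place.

Going from 1.43:1 IMAX to 1.47:1 means cutting height while keeping width.
Area ratio = (1.430)/(1.470) = 97.28%; the remaining 2.72% is cropped out.

2.7%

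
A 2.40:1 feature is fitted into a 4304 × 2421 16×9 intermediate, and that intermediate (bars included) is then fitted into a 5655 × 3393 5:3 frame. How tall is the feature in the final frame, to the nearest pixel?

2356 px

First fit — 2.40:1 into 4304×2421 spans the width: 4304.00 × 1793.33.
16×9 in 5655×3393: fills the width, so the intermediate becomes 5655.00 × 3180.94 — a scale of ×1.3139.
Applying the same ×1.3139: 1793.33 → 2356.25.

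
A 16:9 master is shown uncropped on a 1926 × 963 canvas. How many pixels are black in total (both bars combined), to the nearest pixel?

206082 pixels

Since 1.778 < 2.000, the master is height-limited.
The master is 963 × 16/9 ≈ 1712.0000 px wide.
1926 − 1712.0000 = 214.0000 px of bars.
Across the 963-px span: 214.0000 × 963 ≈ 206082 px.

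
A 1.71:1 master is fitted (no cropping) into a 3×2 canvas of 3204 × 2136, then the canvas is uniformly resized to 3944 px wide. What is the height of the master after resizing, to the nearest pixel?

2306 px

At 3204×2136 the master is width-limited, so height = 3204 / 1.710 ≈ 1873.68 px.
Resizing to 3944 px wide multiplies everything by 1.2310: 1873.68 → 2306.43 px.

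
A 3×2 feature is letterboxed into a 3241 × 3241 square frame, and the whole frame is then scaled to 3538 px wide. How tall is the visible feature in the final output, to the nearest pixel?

2359 px

Fitted into 3241×3241, the feature spans the width; its height is 3241 × 2/3 ≈ 2160.67 px.
Resizing to 3538 px wide multiplies everything by 1.0916: 2160.67 → 2358.67 px.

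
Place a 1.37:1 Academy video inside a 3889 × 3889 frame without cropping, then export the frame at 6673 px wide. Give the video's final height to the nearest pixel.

4871 px

Fitted into 3889×3889, the video spans the width; its height is 3889 / 1.370 ≈ 2838.69 px.
The frame scales by 6673/3889 = 1.7159; 2838.69 × 1.7159 ≈ 4870.80 px.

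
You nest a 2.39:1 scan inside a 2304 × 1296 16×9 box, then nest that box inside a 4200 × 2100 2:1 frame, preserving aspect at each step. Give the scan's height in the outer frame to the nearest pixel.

Inside the 2304×1296 canvas the scan is width-limited at 2304.00 × 964.02.
The 16×9 canvas is height-limited in 4200×2100, giving 3733.33 × 2100.00; scale factor 1.6204.
The scan scales with it: height 964.02 × 1.6204 ≈ 1562.06.

1562 px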